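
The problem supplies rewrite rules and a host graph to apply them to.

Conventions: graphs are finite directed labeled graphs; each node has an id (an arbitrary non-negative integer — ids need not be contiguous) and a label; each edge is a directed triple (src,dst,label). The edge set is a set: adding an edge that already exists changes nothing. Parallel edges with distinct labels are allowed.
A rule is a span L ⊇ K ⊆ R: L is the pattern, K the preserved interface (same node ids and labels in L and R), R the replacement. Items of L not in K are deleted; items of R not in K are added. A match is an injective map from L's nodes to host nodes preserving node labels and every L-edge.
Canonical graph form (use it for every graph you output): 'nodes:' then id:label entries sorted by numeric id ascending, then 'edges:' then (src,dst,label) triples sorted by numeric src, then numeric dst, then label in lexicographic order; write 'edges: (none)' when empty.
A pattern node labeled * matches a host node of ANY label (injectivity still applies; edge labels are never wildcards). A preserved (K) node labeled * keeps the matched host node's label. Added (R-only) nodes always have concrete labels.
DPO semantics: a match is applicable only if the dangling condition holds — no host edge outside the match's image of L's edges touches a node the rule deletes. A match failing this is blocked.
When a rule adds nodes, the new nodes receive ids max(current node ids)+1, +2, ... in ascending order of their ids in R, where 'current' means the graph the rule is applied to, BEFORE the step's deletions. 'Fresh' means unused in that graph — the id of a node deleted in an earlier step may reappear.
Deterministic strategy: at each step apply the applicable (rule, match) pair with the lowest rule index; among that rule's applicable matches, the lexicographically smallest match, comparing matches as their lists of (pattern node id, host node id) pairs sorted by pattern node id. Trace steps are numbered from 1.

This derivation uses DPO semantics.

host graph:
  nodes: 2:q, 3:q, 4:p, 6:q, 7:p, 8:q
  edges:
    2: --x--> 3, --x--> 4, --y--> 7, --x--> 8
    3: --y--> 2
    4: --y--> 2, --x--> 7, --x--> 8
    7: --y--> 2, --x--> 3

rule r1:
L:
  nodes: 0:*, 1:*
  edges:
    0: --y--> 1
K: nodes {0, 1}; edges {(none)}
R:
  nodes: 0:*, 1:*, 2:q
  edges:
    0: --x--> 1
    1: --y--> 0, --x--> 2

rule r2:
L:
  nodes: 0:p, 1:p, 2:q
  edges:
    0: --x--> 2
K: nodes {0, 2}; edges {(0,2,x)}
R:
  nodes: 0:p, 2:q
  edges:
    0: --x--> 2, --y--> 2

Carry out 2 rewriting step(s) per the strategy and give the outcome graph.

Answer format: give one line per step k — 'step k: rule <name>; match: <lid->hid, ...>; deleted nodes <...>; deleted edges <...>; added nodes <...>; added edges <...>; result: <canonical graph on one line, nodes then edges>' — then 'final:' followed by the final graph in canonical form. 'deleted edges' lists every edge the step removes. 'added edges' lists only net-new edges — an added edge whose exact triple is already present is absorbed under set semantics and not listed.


step 1: rule r1; match: 0->2, 1->7; deleted nodes (none); deleted edges (2,7,y); added nodes 9; added edges (2,7,x); (7,9,x); result: nodes: 2:q, 3:q, 4:p, 6:q, 7:p, 8:q, 9:q edges: (2,3,x); (2,4,x); (2,7,x); (2,8,x); (3,2,y); (4,2,y); (4,7,x); (4,8,x); (7,2,y); (7,3,x); (7,9,x)
step 2: rule r1; match: 0->3, 1->2; deleted nodes (none); deleted edges (3,2,y); added nodes 10; added edges (2,3,y); (2,10,x); (3,2,x); result: nodes: 2:q, 3:q, 4:p, 6:q, 7:p, 8:q, 9:q, 10:q edges: (2,3,x); (2,3,y); (2,4,x); (2,7,x); (2,8,x); (2,10,x); (3,2,x); (4,2,y); (4,7,x); (4,8,x); (7,2,y); (7,3,x); (7,9,x)
final:
nodes: 2:q, 3:q, 4:p, 6:q, 7:p, 8:q, 9:q, 10:q
edges: (2,3,x); (2,3,y); (2,4,x); (2,7,x); (2,8,x); (2,10,x); (3,2,x); (4,2,y); (4,7,x); (4,8,x); (7,2,y); (7,3,x); (7,9,x)


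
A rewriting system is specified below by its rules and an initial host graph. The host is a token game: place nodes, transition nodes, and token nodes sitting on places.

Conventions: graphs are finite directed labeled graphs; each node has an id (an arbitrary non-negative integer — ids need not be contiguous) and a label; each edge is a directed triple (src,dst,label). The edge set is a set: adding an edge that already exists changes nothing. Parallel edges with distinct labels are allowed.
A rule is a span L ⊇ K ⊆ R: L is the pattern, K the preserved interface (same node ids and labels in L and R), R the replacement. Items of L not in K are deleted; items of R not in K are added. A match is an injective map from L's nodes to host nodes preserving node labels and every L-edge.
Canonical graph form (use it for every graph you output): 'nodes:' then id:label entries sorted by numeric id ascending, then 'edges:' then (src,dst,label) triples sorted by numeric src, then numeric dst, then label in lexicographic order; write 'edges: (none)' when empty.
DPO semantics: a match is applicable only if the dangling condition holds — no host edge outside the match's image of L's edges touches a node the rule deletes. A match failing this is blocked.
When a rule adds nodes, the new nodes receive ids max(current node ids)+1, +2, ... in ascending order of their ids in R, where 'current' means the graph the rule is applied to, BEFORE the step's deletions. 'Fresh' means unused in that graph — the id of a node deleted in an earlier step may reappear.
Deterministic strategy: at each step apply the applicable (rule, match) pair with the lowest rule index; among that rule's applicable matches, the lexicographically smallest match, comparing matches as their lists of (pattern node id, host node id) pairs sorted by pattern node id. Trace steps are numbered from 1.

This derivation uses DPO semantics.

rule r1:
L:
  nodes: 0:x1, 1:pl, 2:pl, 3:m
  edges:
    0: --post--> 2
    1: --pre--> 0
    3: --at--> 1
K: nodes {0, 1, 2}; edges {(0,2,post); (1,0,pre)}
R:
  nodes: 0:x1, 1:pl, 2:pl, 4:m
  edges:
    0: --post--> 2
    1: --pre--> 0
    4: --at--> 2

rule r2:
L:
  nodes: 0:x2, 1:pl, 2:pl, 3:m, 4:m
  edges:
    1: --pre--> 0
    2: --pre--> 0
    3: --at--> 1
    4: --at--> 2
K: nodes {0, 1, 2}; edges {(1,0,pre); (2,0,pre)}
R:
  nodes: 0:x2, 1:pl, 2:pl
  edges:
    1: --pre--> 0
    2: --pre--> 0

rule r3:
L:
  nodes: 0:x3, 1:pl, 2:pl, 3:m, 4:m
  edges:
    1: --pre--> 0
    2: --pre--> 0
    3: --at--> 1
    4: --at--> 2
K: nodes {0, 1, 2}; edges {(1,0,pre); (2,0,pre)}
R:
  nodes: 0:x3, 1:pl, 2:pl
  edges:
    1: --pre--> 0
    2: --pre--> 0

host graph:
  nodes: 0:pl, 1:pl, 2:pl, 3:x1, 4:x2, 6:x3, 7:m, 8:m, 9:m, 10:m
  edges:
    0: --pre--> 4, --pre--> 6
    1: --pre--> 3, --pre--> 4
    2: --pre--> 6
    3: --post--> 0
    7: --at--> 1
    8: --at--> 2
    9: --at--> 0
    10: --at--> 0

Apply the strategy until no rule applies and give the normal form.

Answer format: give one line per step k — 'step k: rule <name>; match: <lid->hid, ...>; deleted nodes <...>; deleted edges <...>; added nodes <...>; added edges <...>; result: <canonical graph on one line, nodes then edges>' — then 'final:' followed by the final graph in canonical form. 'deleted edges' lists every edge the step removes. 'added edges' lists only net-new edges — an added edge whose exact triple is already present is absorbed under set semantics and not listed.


step 1: rule r1; match: 0->3, 1->1, 2->0, 3->7; deleted nodes 7; deleted edges (7,1,at); added nodes 11; added edges (11,0,at); result: nodes: 0:pl, 1:pl, 2:pl, 3:x1, 4:x2, 6:x3, 8:m, 9:m, 10:m, 11:m edges: (0,4,pre); (0,6,pre); (1,3,pre); (1,4,pre); (2,6,pre); (3,0,post); (8,2,at); (9,0,at); (10,0,at); (11,0,at)
step 2: rule r3; match: 0->6, 1->0, 2->2, 3->9, 4->8; deleted nodes 8, 9; deleted edges (8,2,at); (9,0,at); added nodes (none); added edges (none); result: nodes: 0:pl, 1:pl, 2:pl, 3:x1, 4:x2, 6:x3, 10:m, 11:m edges: (0,4,pre); (0,6,pre); (1,3,pre); (1,4,pre); (2,6,pre); (3,0,post); (10,0,at); (11,0,at)
final:
nodes: 0:pl, 1:pl, 2:pl, 3:x1, 4:x2, 6:x3, 10:m, 11:m
edges: (0,4,pre); (0,6,pre); (1,3,pre); (1,4,pre); (2,6,pre); (3,0,post); (10,0,at); (11,0,at)


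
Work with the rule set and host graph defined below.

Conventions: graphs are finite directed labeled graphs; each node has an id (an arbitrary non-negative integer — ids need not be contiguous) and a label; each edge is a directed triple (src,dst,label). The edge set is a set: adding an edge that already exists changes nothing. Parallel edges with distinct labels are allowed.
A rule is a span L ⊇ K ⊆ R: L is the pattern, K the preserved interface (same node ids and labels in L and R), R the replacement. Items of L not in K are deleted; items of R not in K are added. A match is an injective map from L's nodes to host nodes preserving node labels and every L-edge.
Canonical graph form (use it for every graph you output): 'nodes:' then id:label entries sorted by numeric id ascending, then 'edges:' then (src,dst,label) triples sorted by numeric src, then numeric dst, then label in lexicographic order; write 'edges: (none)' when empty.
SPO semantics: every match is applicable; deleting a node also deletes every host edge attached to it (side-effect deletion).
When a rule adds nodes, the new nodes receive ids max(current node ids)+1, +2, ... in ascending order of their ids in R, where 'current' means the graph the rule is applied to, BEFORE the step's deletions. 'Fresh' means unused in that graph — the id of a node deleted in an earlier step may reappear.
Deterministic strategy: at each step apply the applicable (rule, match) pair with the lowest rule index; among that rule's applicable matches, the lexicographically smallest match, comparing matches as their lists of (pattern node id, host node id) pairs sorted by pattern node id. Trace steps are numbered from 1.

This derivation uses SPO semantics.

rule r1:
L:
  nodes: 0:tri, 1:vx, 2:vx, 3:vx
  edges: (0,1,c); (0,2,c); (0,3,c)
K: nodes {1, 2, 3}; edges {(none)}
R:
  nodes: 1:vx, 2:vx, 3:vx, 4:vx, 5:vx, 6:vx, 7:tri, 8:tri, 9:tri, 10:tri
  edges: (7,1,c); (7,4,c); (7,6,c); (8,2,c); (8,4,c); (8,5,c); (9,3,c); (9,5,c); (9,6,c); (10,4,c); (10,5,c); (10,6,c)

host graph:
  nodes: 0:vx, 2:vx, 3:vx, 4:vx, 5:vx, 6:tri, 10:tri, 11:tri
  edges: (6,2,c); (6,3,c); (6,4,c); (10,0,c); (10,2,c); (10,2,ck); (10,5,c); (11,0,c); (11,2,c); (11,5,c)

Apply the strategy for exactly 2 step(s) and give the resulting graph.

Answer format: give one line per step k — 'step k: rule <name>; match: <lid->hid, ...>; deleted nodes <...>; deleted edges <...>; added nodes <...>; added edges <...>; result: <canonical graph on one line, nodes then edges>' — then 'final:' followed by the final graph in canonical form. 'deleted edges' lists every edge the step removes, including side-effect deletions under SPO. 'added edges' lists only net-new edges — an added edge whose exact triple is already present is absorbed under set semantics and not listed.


step 1: rule r1; match: 0->6, 1->2, 2->3, 3->4; deleted nodes 6; deleted edges (6,2,c); (6,3,c); (6,4,c); added nodes 12, 13, 14, 15, 16, 17, 18; added edges (15,2,c); (15,12,c); (15,14,c); (16,3,c); (16,12,c); (16,13,c); (17,4,c); (17,13,c); (17,14,c); (18,12,c); (18,13,c); (18,14,c); result: nodes: 0:vx, 2:vx, 3:vx, 4:vx, 5:vx, 10:tri, 11:tri, 12:vx, 13:vx, 14:vx, 15:tri, 16:tri, 17:tri, 18:tri edges: (10,0,c); (10,2,c); (10,2,ck); (10,5,c); (11,0,c); (11,2,c); (11,5,c); (15,2,c); (15,12,c); (15,14,c); (16,3,c); (16,12,c); (16,13,c); (17,4,c); (17,13,c); (17,14,c); (18,12,c); (18,13,c); (18,14,c)
step 2: rule r1; match: 0->10, 1->0, 2->2, 3->5; deleted nodes 10; deleted edges (10,0,c); (10,2,c); (10,2,ck); (10,5,c); added nodes 19, 20, 21, 22, 23, 24, 25; added edges (22,0,c); (22,19,c); (22,21,c); (23,2,c); (23,19,c); (23,20,c); (24,5,c); (24,20,c); (24,21,c); (25,19,c); (25,20,c); (25,21,c); result: nodes: 0:vx, 2:vx, 3:vx, 4:vx, 5:vx, 11:tri, 12:vx, 13:vx, 14:vx, 15:tri, 16:tri, 17:tri, 18:tri, 19:vx, 20:vx, 21:vx, 22:tri, 23:tri, 24:tri, 25:tri edges: (11,0,c); (11,2,c); (11,5,c); (15,2,c); (15,12,c); (15,14,c); (16,3,c); (16,12,c); (16,13,c); (17,4,c); (17,13,c); (17,14,c); (18,12,c); (18,13,c); (18,14,c); (22,0,c); (22,19,c); (22,21,c); (23,2,c); (23,19,c); (23,20,c); (24,5,c); (24,20,c); (24,21,c); (25,19,c); (25,20,c); (25,21,c)
final:
nodes: 0:vx, 2:vx, 3:vx, 4:vx, 5:vx, 11:tri, 12:vx, 13:vx, 14:vx, 15:tri, 16:tri, 17:tri, 18:tri, 19:vx, 20:vx, 21:vx, 22:tri, 23:tri, 24:tri, 25:tri
edges: (11,0,c); (11,2,c); (11,5,c); (15,2,c); (15,12,c); (15,14,c); (16,3,c); (16,12,c); (16,13,c); (17,4,c); (17,13,c); (17,14,c); (18,12,c); (18,13,c); (18,14,c); (22,0,c); (22,19,c); (22,21,c); (23,2,c); (23,19,c); (23,20,c); (24,5,c); (24,20,c); (24,21,c); (25,19,c); (25,20,c); (25,21,c)


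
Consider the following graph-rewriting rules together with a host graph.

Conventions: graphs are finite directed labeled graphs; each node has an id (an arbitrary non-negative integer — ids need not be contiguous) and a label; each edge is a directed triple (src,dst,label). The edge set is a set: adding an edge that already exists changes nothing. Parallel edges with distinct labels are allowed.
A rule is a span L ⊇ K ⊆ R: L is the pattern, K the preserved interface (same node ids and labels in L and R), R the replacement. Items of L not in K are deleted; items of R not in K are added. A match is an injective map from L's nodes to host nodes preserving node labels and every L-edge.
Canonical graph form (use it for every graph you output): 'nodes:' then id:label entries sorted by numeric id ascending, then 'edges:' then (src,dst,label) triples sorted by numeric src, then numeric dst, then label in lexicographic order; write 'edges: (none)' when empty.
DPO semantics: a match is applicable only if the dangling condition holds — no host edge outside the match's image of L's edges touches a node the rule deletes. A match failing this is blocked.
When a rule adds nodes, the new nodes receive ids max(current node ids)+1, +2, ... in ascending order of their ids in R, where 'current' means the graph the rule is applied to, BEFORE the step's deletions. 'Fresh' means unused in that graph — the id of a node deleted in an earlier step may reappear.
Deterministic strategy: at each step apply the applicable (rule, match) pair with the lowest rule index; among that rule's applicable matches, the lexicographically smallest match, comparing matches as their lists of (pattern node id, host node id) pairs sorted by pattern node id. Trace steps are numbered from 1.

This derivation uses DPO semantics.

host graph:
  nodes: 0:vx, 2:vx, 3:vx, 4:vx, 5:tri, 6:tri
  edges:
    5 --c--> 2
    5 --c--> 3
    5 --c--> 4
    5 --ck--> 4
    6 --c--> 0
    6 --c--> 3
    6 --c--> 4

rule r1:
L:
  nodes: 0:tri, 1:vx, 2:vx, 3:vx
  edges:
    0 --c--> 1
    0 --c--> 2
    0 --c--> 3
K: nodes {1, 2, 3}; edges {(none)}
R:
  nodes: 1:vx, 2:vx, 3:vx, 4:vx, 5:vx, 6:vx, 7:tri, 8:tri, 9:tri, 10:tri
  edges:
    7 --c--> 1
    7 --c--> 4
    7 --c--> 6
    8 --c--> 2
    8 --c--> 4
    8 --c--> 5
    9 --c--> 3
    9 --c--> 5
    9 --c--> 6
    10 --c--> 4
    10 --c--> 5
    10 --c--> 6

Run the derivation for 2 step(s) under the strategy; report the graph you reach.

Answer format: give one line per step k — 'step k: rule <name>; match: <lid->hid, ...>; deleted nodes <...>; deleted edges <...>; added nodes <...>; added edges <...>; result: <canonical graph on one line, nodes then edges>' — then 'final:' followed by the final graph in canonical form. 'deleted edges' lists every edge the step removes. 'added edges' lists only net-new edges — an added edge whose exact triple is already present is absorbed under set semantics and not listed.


step 1: rule r1; match: 0->6, 1->0, 2->3, 3->4; deleted nodes 6; deleted edges (6,0,c); (6,3,c); (6,4,c); added nodes 7, 8, 9, 10, 11, 12, 13; added edges (10,0,c); (10,7,c); (10,9,c); (11,3,c); (11,7,c); (11,8,c); (12,4,c); (12,8,c); (12,9,c); (13,7,c); (13,8,c); (13,9,c); result: nodes: 0:vx, 2:vx, 3:vx, 4:vx, 5:tri, 7:vx, 8:vx, 9:vx, 10:tri, 11:tri, 12:tri, 13:tri edges: (5,2,c); (5,3,c); (5,4,c); (5,4,ck); (10,0,c); (10,7,c); (10,9,c); (11,3,c); (11,7,c); (11,8,c); (12,4,c); (12,8,c); (12,9,c); (13,7,c); (13,8,c); (13,9,c)
step 2: rule r1; match: 0->10, 1->0, 2->7, 3->9; deleted nodes 10; deleted edges (10,0,c); (10,7,c); (10,9,c); added nodes 14, 15, 16, 17, 18, 19, 20; added edges (17,0,c); (17,14,c); (17,16,c); (18,7,c); (18,14,c); (18,15,c); (19,9,c); (19,15,c); (19,16,c); (20,14,c); (20,15,c); (20,16,c); result: nodes: 0:vx, 2:vx, 3:vx, 4:vx, 5:tri, 7:vx, 8:vx, 9:vx, 11:tri, 12:tri, 13:tri, 14:vx, 15:vx, 16:vx, 17:tri, 18:tri, 19:tri, 20:tri edges: (5,2,c); (5,3,c); (5,4,c); (5,4,ck); (11,3,c); (11,7,c); (11,8,c); (12,4,c); (12,8,c); (12,9,c); (13,7,c); (13,8,c); (13,9,c); (17,0,c); (17,14,c); (17,16,c); (18,7,c); (18,14,c); (18,15,c); (19,9,c); (19,15,c); (19,16,c); (20,14,c); (20,15,c); (20,16,c)
final:
nodes: 0:vx, 2:vx, 3:vx, 4:vx, 5:tri, 7:vx, 8:vx, 9:vx, 11:tri, 12:tri, 13:tri, 14:vx, 15:vx, 16:vx, 17:tri, 18:tri, 19:tri, 20:tri
edges: (5,2,c); (5,3,c); (5,4,c); (5,4,ck); (11,3,c); (11,7,c); (11,8,c); (12,4,c); (12,8,c); (12,9,c); (13,7,c); (13,8,c); (13,9,c); (17,0,c); (17,14,c); (17,16,c); (18,7,c); (18,14,c); (18,15,c); (19,9,c); (19,15,c); (19,16,c); (20,14,c); (20,15,c); (20,16,c)


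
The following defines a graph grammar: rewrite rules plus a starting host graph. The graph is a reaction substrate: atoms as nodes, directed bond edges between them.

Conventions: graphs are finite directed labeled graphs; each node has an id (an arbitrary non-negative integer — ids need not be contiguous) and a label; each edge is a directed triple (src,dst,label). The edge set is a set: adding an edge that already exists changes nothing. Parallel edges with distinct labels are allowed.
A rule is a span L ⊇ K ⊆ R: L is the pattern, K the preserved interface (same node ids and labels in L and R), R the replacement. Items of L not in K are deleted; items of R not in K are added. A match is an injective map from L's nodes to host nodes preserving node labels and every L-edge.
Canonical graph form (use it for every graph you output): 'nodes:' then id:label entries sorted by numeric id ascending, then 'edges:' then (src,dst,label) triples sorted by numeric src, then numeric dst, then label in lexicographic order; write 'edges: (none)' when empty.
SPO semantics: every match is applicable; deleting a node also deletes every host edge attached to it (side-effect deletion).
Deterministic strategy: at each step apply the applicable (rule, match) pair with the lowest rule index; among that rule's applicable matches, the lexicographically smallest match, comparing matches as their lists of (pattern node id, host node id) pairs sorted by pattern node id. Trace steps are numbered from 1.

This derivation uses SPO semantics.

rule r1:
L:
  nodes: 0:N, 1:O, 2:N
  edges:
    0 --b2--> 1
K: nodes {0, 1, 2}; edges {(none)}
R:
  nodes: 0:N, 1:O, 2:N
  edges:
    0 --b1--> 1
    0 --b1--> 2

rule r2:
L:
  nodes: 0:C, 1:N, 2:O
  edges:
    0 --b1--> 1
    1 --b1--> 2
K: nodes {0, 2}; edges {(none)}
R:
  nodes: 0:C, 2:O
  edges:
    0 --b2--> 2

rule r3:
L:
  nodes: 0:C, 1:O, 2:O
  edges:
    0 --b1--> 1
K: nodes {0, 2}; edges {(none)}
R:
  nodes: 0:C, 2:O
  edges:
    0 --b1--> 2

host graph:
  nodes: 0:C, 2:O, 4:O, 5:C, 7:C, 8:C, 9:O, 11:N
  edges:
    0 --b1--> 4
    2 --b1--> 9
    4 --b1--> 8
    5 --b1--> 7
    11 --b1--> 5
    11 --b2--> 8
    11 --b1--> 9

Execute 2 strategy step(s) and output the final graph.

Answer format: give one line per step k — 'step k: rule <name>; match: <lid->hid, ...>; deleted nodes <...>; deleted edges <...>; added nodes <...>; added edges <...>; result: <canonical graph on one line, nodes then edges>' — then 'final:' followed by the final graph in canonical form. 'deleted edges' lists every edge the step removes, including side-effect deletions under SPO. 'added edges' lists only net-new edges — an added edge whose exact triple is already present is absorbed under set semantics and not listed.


step 1: rule r3; match: 0->0, 1->4, 2->2; deleted nodes 4; deleted edges (0,4,b1); (4,8,b1); added nodes (none); added edges (0,2,b1); result: nodes: 0:C, 2:O, 5:C, 7:C, 8:C, 9:O, 11:N edges: (0,2,b1); (2,9,b1); (5,7,b1); (11,5,b1); (11,8,b2); (11,9,b1)
step 2: rule r3; match: 0->0, 1->2, 2->9; deleted nodes 2; deleted edges (0,2,b1); (2,9,b1); added nodes (none); added edges (0,9,b1); result: nodes: 0:C, 5:C, 7:C, 8:C, 9:O, 11:N edges: (0,9,b1); (5,7,b1); (11,5,b1); (11,8,b2); (11,9,b1)
final:
nodes: 0:C, 5:C, 7:C, 8:C, 9:O, 11:N
edges: (0,9,b1); (5,7,b1); (11,5,b1); (11,8,b2); (11,9,b1)


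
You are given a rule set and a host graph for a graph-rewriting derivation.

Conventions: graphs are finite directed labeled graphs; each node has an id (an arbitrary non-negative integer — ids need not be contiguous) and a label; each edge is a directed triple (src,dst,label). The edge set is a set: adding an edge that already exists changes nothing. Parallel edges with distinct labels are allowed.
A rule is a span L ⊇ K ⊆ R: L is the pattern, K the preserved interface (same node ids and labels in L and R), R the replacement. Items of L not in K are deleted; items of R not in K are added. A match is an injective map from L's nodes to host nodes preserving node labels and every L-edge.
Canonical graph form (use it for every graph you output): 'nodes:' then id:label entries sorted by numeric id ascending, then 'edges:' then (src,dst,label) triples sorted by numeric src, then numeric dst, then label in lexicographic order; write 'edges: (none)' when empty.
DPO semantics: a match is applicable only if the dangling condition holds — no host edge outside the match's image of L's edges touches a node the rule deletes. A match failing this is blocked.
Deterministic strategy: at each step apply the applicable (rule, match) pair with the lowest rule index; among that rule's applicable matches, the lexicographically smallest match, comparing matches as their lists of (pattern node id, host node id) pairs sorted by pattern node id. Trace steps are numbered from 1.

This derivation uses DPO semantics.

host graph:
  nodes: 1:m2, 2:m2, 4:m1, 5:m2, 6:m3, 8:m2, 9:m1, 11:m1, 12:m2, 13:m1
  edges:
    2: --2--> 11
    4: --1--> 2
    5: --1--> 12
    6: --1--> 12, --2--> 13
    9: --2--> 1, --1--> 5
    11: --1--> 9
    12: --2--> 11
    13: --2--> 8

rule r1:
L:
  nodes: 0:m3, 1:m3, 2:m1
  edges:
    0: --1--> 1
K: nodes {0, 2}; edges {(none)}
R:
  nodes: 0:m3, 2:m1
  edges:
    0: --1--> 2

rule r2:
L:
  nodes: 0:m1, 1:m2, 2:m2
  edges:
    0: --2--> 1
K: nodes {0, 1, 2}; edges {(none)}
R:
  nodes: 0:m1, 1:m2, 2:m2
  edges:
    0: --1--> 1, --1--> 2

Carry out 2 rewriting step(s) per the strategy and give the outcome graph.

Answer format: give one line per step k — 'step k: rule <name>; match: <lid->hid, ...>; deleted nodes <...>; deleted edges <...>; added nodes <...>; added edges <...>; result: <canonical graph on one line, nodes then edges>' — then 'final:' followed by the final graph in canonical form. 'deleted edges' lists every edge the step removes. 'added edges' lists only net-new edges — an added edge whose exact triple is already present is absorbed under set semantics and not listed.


step 1: rule r2; match: 0->9, 1->1, 2->2; deleted nodes (none); deleted edges (9,1,2); added nodes (none); added edges (9,1,1); (9,2,1); result: nodes: 1:m2, 2:m2, 4:m1, 5:m2, 6:m3, 8:m2, 9:m1, 11:m1, 12:m2, 13:m1 edges: (2,11,2); (4,2,1); (5,12,1); (6,12,1); (6,13,2); (9,1,1); (9,2,1); (9,5,1); (11,9,1); (12,11,2); (13,8,2)
step 2: rule r2; match: 0->13, 1->8, 2->1; deleted nodes (none); deleted edges (13,8,2); added nodes (none); added edges (13,1,1); (13,8,1); result: nodes: 1:m2, 2:m2, 4:m1, 5:m2, 6:m3, 8:m2, 9:m1, 11:m1, 12:m2, 13:m1 edges: (2,11,2); (4,2,1); (5,12,1); (6,12,1); (6,13,2); (9,1,1); (9,2,1); (9,5,1); (11,9,1); (12,11,2); (13,1,1); (13,8,1)
final:
nodes: 1:m2, 2:m2, 4:m1, 5:m2, 6:m3, 8:m2, 9:m1, 11:m1, 12:m2, 13:m1
edges: (2,11,2); (4,2,1); (5,12,1); (6,12,1); (6,13,2); (9,1,1); (9,2,1); (9,5,1); (11,9,1); (12,11,2); (13,1,1); (13,8,1)


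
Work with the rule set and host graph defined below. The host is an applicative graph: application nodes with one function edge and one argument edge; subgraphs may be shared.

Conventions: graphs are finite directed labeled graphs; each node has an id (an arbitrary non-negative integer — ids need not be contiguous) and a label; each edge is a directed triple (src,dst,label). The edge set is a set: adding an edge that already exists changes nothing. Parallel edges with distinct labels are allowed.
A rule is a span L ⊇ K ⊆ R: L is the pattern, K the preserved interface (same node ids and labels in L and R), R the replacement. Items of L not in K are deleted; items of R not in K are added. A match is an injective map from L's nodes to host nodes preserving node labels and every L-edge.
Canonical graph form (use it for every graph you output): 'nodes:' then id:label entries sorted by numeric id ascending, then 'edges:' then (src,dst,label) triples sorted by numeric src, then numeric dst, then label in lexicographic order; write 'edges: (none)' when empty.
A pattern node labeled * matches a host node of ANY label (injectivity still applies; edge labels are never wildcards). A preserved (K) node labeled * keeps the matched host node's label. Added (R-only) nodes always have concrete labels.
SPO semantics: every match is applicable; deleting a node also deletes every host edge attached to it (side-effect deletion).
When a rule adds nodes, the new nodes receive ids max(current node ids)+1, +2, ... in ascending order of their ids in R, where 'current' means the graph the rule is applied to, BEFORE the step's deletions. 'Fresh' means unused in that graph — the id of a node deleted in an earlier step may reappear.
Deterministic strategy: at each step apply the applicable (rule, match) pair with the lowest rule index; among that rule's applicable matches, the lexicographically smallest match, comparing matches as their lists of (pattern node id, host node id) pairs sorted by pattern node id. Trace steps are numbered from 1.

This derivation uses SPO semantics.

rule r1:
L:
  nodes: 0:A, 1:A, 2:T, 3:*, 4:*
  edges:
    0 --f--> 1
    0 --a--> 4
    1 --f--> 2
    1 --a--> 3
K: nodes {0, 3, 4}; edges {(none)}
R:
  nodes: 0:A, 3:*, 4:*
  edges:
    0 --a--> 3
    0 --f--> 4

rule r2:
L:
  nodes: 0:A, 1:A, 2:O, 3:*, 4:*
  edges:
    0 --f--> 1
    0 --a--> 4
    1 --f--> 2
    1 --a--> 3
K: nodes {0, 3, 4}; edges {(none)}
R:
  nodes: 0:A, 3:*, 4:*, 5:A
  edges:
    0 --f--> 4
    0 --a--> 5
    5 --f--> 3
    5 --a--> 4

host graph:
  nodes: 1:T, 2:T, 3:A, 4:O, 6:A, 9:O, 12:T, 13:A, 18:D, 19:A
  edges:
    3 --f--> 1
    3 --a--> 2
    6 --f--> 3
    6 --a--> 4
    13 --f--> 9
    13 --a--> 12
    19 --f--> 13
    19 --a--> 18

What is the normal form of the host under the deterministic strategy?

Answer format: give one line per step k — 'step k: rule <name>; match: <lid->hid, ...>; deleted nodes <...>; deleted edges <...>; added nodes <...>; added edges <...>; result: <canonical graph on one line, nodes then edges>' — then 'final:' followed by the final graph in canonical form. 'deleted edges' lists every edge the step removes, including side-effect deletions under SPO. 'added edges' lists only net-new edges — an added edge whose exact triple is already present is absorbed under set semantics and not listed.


step 1: rule r1; match: 0->6, 1->3, 2->1, 3->2, 4->4; deleted nodes 1, 3; deleted edges (3,1,f); (3,2,a); (6,3,f); (6,4,a); added nodes (none); added edges (6,2,a); (6,4,f); result: nodes: 2:T, 4:O, 6:A, 9:O, 12:T, 13:A, 18:D, 19:A edges: (6,2,a); (6,4,f); (13,9,f); (13,12,a); (19,13,f); (19,18,a)
step 2: rule r2; match: 0->19, 1->13, 2->9, 3->12, 4->18; deleted nodes 9, 13; deleted edges (13,9,f); (13,12,a); (19,13,f); (19,18,a); added nodes 20; added edges (19,18,f); (19,20,a); (20,12,f); (20,18,a); result: nodes: 2:T, 4:O, 6:A, 12:T, 18:D, 19:A, 20:A edges: (6,2,a); (6,4,f); (19,18,f); (19,20,a); (20,12,f); (20,18,a)
final:
nodes: 2:T, 4:O, 6:A, 12:T, 18:D, 19:A, 20:A
edges: (6,2,a); (6,4,f); (19,18,f); (19,20,a); (20,12,f); (20,18,a)


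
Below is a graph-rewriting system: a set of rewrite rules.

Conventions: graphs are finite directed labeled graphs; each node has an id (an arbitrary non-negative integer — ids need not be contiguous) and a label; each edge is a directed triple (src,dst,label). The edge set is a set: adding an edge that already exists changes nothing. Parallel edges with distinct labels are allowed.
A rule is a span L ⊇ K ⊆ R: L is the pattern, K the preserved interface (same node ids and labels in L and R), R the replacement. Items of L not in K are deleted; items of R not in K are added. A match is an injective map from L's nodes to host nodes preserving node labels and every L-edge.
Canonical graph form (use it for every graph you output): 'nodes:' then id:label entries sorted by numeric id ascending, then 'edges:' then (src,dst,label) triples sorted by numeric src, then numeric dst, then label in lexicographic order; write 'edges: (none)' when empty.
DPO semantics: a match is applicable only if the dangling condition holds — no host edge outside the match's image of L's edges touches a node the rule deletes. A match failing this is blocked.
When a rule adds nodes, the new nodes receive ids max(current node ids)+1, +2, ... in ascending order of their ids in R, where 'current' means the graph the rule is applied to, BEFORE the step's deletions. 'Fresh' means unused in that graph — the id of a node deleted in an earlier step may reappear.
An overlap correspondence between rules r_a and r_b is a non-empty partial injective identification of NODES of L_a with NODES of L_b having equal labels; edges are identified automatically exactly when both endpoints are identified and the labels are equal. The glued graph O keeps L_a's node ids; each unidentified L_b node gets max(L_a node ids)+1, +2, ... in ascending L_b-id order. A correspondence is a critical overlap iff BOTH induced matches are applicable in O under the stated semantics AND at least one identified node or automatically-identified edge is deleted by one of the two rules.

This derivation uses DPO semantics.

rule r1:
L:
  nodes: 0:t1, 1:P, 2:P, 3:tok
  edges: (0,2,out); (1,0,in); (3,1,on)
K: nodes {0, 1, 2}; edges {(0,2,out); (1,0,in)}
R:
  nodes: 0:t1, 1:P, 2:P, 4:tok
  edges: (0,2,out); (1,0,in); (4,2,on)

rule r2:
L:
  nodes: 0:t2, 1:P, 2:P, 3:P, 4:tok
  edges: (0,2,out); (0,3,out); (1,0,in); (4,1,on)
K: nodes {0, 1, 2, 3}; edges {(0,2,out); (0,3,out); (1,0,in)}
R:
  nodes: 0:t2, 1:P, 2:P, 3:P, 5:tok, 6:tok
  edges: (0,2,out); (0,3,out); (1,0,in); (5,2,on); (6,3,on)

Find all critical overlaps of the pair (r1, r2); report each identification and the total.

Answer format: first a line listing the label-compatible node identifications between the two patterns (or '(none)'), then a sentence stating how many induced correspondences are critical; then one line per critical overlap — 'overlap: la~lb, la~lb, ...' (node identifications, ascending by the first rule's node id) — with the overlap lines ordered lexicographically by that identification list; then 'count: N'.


label-compatible node identifications between L(r1) and L(r2): 1~1, 1~2, 1~3, 2~1, 2~2, 2~3, 3~4
3 of the induced correspondences are critical overlaps of r1 and r2.
overlap: 1~1, 2~2, 3~4
overlap: 1~1, 2~3, 3~4
overlap: 1~1, 3~4
count: 3


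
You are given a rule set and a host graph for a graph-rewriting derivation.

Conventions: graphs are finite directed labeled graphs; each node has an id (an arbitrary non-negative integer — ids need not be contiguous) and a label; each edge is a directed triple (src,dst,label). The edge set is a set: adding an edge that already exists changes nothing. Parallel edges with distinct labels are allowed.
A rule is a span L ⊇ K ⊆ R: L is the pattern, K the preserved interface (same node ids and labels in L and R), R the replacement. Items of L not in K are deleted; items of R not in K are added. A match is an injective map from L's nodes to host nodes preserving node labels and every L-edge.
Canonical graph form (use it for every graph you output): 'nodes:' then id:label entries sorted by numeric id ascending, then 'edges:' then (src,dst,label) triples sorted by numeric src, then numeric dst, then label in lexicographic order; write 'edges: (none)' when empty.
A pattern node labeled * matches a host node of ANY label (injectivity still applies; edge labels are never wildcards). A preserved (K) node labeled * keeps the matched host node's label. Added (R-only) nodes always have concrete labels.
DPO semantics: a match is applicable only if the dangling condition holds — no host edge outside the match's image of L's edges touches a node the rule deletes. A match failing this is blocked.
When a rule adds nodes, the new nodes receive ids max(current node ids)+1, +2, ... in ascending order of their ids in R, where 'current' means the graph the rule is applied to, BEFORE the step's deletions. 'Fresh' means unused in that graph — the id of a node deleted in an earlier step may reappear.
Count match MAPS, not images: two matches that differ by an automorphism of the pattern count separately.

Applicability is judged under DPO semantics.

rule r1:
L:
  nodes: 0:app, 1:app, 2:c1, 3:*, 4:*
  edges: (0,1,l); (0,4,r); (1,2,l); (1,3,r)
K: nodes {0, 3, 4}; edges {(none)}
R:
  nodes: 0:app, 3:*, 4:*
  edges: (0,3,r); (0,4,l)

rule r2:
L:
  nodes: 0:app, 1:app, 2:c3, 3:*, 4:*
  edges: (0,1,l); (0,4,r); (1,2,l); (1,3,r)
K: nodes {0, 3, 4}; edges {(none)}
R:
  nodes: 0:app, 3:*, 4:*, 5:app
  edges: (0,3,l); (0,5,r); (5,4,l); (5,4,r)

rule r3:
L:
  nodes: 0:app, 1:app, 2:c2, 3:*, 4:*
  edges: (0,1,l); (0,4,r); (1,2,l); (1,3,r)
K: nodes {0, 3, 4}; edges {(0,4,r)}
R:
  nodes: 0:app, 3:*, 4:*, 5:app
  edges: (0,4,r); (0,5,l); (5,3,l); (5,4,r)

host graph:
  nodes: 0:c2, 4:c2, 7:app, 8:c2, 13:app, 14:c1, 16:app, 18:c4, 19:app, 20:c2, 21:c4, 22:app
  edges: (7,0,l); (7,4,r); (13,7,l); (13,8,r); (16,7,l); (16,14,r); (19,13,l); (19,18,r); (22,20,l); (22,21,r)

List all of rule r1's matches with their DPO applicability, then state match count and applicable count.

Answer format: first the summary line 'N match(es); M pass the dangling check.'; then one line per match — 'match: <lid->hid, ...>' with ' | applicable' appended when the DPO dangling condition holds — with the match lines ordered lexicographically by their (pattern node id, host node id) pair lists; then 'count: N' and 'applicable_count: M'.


0 match(es); 0 pass the dangling check.
count: 0
applicable_count: 0


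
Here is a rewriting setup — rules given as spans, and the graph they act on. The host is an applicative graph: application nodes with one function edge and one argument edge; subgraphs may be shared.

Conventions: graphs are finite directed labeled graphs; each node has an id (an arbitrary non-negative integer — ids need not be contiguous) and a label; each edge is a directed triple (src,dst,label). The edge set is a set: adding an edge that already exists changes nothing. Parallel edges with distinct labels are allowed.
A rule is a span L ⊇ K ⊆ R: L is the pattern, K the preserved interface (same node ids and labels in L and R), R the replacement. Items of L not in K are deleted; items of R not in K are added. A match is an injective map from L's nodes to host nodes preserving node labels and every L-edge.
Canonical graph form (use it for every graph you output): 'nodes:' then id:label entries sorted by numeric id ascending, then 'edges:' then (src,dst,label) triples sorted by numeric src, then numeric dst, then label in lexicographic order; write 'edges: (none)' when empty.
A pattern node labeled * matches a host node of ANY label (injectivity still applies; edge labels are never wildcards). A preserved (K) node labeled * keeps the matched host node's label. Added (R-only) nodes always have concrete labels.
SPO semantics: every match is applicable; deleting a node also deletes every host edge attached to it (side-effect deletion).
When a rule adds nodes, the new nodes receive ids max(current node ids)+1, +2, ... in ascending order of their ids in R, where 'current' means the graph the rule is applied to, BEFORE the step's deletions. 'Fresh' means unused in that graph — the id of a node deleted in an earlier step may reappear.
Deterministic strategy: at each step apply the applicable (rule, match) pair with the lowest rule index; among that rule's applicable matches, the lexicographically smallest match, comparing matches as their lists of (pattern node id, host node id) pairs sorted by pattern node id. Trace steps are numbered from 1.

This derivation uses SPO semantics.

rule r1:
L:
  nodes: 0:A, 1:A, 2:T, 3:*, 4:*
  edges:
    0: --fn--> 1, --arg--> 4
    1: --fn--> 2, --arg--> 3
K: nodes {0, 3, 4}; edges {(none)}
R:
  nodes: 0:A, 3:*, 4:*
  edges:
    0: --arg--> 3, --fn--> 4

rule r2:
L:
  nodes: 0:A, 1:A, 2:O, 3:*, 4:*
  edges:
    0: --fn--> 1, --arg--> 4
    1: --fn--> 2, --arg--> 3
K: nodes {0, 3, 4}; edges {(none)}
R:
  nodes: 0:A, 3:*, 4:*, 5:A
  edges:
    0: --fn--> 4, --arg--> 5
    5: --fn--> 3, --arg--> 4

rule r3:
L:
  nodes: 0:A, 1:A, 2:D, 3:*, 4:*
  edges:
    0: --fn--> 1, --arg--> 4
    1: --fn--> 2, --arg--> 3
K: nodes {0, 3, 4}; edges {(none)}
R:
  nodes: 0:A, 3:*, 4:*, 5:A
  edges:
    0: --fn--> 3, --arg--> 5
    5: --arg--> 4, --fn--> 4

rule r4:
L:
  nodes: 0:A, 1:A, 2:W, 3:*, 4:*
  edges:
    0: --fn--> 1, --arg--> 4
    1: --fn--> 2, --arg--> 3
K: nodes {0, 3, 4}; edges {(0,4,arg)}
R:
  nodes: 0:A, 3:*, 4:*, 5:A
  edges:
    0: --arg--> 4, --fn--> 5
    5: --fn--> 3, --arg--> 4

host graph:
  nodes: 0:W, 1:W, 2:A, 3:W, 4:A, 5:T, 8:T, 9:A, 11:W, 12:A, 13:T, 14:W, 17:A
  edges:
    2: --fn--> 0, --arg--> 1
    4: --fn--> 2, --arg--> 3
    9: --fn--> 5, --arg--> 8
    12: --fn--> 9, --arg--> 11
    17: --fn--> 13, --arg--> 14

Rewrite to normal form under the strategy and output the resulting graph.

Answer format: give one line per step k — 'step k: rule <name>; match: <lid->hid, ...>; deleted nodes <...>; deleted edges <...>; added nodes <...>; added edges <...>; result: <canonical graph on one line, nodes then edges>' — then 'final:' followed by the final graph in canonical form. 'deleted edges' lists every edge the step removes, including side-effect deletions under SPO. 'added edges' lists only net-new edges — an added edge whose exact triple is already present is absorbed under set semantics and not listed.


step 1: rule r1; match: 0->12, 1->9, 2->5, 3->8, 4->11; deleted nodes 5, 9; deleted edges (9,5,fn); (9,8,arg); (12,9,fn); (12,11,arg); added nodes (none); added edges (12,8,arg); (12,11,fn); result: nodes: 0:W, 1:W, 2:A, 3:W, 4:A, 8:T, 11:W, 12:A, 13:T, 14:W, 17:A edges: (2,0,fn); (2,1,arg); (4,2,fn); (4,3,arg); (12,8,arg); (12,11,fn); (17,13,fn); (17,14,arg)
step 2: rule r4; match: 0->4, 1->2, 2->0, 3->1, 4->3; deleted nodes 0, 2; deleted edges (2,0,fn); (2,1,arg); (4,2,fn); added nodes 18; added edges (4,18,fn); (18,1,fn); (18,3,arg); result: nodes: 1:W, 3:W, 4:A, 8:T, 11:W, 12:A, 13:T, 14:W, 17:A, 18:A edges: (4,3,arg); (4,18,fn); (12,8,arg); (12,11,fn); (17,13,fn); (17,14,arg); (18,1,fn); (18,3,arg)
final:
nodes: 1:W, 3:W, 4:A, 8:T, 11:W, 12:A, 13:T, 14:W, 17:A, 18:A
edges: (4,3,arg); (4,18,fn); (12,8,arg); (12,11,fn); (17,13,fn); (17,14,arg); (18,1,fn); (18,3,arg)


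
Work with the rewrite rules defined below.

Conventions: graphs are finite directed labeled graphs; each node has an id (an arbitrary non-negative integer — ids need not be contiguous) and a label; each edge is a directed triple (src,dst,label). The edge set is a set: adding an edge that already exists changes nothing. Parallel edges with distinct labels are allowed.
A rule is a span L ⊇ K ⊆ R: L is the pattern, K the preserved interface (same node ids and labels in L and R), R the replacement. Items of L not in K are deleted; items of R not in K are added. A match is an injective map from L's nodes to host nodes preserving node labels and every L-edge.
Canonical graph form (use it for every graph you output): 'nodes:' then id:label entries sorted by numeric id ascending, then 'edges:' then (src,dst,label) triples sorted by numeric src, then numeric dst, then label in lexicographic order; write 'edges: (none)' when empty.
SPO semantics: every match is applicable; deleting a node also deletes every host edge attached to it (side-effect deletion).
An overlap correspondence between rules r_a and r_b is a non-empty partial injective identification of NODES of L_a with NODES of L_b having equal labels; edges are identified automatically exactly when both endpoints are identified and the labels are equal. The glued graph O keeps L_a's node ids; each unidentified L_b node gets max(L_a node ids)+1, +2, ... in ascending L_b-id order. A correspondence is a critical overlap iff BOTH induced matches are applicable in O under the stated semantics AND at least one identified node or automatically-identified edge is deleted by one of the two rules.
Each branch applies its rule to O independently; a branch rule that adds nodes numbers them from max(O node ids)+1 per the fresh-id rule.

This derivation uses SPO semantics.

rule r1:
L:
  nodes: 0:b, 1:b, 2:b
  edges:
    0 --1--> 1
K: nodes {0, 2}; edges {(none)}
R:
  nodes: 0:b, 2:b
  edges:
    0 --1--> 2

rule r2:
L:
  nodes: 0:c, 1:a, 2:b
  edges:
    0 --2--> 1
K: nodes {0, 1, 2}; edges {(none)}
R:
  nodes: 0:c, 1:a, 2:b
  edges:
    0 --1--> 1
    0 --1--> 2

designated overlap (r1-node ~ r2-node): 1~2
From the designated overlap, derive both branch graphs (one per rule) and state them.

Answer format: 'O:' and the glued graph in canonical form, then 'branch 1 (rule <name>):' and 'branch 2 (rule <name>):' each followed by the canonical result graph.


O:
nodes: 0:b, 1:b, 2:b, 3:c, 4:a
edges: (0,1,1); (3,4,2)
branch 1 (rule r1):
nodes: 0:b, 2:b, 3:c, 4:a
edges: (0,2,1); (3,4,2)
branch 2 (rule r2):
nodes: 0:b, 1:b, 2:b, 3:c, 4:a
edges: (0,1,1); (3,1,1); (3,4,1)
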